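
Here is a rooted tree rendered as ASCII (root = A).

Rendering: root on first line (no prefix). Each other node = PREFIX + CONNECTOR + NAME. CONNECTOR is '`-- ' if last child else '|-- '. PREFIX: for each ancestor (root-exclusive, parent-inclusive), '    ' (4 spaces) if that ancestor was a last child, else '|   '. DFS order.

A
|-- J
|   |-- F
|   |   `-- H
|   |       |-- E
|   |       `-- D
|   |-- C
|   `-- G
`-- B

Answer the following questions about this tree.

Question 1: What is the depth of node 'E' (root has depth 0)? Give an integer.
Path from root to E: A -> J -> F -> H -> E
Depth = number of edges = 4

Answer: 4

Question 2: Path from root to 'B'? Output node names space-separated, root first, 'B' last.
Walk down from root: A -> B

Answer: A B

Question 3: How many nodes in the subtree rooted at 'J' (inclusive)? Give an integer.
Subtree rooted at J contains: C, D, E, F, G, H, J
Count = 7

Answer: 7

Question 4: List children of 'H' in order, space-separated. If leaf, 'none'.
Node H's children (from adjacency): E, D

Answer: E D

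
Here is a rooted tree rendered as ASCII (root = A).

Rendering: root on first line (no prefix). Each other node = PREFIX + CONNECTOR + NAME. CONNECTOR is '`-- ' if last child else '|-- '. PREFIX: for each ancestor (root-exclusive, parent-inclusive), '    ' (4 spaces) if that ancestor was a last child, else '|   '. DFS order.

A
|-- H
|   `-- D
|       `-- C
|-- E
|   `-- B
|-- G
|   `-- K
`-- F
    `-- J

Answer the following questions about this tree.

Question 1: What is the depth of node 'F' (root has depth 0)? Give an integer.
Path from root to F: A -> F
Depth = number of edges = 1

Answer: 1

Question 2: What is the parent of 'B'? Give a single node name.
Scan adjacency: B appears as child of E

Answer: E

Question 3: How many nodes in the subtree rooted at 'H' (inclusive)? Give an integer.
Answer: 3

Derivation:
Subtree rooted at H contains: C, D, H
Count = 3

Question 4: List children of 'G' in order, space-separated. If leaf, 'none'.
Answer: K

Derivation:
Node G's children (from adjacency): K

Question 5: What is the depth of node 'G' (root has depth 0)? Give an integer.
Answer: 1

Derivation:
Path from root to G: A -> G
Depth = number of edges = 1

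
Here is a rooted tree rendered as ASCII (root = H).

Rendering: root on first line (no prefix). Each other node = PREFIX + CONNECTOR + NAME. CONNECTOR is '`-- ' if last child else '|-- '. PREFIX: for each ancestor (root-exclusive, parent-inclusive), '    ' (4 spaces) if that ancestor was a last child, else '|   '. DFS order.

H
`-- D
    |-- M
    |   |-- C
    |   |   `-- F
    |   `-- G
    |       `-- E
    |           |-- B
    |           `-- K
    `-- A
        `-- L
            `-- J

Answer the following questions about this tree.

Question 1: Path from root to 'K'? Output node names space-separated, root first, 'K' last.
Answer: H D M G E K

Derivation:
Walk down from root: H -> D -> M -> G -> E -> K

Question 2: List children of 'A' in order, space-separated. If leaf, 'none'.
Node A's children (from adjacency): L

Answer: L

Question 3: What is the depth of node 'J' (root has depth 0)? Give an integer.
Answer: 4

Derivation:
Path from root to J: H -> D -> A -> L -> J
Depth = number of edges = 4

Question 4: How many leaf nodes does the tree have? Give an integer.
Leaves (nodes with no children): B, F, J, K

Answer: 4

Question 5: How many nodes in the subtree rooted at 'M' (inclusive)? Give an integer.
Answer: 7

Derivation:
Subtree rooted at M contains: B, C, E, F, G, K, M
Count = 7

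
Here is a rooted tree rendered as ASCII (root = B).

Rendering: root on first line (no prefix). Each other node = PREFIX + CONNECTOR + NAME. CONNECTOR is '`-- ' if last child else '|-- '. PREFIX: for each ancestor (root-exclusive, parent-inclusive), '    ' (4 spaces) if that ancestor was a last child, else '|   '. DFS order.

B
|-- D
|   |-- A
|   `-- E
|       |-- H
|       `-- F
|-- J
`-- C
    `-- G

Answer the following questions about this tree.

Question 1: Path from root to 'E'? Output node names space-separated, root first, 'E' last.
Answer: B D E

Derivation:
Walk down from root: B -> D -> E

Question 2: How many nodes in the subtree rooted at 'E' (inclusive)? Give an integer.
Subtree rooted at E contains: E, F, H
Count = 3

Answer: 3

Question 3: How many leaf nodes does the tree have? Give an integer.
Leaves (nodes with no children): A, F, G, H, J

Answer: 5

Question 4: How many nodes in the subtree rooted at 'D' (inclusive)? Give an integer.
Answer: 5

Derivation:
Subtree rooted at D contains: A, D, E, F, H
Count = 5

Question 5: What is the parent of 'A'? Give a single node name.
Scan adjacency: A appears as child of D

Answer: D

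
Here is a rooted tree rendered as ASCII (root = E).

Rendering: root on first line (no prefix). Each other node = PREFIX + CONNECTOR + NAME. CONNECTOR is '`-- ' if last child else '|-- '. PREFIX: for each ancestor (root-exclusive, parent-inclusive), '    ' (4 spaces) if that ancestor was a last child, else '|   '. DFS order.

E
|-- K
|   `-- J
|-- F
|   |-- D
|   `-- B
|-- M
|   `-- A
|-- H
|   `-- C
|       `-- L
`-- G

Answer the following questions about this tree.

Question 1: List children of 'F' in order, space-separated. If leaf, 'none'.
Node F's children (from adjacency): D, B

Answer: D B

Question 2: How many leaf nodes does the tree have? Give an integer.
Answer: 6

Derivation:
Leaves (nodes with no children): A, B, D, G, J, L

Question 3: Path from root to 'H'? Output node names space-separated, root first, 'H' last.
Answer: E H

Derivation:
Walk down from root: E -> H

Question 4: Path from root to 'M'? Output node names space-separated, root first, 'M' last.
Walk down from root: E -> M

Answer: E M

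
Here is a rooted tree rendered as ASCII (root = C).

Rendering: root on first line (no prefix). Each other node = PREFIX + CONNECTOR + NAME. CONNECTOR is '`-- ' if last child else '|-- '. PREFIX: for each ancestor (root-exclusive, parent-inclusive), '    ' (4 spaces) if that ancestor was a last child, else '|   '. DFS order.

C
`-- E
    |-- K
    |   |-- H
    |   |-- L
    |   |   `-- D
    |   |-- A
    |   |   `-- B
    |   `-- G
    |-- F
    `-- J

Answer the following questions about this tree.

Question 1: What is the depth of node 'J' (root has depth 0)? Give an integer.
Path from root to J: C -> E -> J
Depth = number of edges = 2

Answer: 2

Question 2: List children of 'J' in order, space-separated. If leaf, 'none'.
Node J's children (from adjacency): (leaf)

Answer: none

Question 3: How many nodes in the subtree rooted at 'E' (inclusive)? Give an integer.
Answer: 10

Derivation:
Subtree rooted at E contains: A, B, D, E, F, G, H, J, K, L
Count = 10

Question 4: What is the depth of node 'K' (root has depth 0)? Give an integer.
Answer: 2

Derivation:
Path from root to K: C -> E -> K
Depth = number of edges = 2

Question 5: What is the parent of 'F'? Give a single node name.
Answer: E

Derivation:
Scan adjacency: F appears as child of E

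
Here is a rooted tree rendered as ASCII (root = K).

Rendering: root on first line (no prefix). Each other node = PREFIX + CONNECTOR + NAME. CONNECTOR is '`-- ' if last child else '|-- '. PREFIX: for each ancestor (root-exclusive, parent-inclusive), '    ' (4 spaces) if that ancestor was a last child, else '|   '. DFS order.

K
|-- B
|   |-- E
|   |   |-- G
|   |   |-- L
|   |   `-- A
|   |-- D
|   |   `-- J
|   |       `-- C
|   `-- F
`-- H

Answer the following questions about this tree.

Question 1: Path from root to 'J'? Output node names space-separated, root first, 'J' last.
Answer: K B D J

Derivation:
Walk down from root: K -> B -> D -> J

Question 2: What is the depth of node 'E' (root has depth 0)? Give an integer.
Answer: 2

Derivation:
Path from root to E: K -> B -> E
Depth = number of edges = 2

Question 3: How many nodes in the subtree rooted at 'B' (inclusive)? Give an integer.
Answer: 9

Derivation:
Subtree rooted at B contains: A, B, C, D, E, F, G, J, L
Count = 9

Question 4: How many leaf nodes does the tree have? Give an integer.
Leaves (nodes with no children): A, C, F, G, H, L

Answer: 6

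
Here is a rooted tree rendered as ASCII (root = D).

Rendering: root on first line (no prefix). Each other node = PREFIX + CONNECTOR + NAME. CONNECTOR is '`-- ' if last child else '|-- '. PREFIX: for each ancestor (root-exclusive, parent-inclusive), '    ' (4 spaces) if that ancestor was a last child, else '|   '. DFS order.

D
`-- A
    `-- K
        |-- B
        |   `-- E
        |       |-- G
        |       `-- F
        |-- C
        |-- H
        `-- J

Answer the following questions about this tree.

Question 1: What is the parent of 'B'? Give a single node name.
Answer: K

Derivation:
Scan adjacency: B appears as child of K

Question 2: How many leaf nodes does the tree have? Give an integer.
Leaves (nodes with no children): C, F, G, H, J

Answer: 5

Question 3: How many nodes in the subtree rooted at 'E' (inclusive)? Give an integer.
Answer: 3

Derivation:
Subtree rooted at E contains: E, F, G
Count = 3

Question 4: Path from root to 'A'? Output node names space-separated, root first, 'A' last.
Walk down from root: D -> A

Answer: D A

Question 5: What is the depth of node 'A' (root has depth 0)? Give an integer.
Path from root to A: D -> A
Depth = number of edges = 1

Answer: 1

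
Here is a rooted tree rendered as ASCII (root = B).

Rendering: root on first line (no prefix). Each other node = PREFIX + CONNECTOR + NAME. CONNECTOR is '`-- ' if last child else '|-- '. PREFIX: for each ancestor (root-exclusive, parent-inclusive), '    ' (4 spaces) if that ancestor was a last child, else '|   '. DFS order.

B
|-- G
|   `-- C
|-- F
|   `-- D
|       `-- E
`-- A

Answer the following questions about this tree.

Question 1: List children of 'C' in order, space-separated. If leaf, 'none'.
Node C's children (from adjacency): (leaf)

Answer: none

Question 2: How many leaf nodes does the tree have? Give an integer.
Leaves (nodes with no children): A, C, E

Answer: 3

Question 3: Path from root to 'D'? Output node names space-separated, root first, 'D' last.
Walk down from root: B -> F -> D

Answer: B F D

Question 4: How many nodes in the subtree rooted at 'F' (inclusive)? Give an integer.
Answer: 3

Derivation:
Subtree rooted at F contains: D, E, F
Count = 3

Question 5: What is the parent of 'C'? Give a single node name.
Scan adjacency: C appears as child of G

Answer: G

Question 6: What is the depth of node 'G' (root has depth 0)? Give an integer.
Path from root to G: B -> G
Depth = number of edges = 1

Answer: 1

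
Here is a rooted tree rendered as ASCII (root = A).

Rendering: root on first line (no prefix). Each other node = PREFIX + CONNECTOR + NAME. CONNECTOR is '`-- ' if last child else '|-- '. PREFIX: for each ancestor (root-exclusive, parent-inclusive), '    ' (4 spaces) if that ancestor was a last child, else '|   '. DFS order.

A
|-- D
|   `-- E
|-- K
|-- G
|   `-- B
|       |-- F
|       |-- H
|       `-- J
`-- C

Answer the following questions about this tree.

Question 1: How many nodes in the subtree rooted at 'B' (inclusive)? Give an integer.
Subtree rooted at B contains: B, F, H, J
Count = 4

Answer: 4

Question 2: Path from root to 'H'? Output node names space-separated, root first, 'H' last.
Walk down from root: A -> G -> B -> H

Answer: A G B H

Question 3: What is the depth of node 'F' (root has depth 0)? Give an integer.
Path from root to F: A -> G -> B -> F
Depth = number of edges = 3

Answer: 3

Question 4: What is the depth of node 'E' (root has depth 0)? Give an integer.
Answer: 2

Derivation:
Path from root to E: A -> D -> E
Depth = number of edges = 2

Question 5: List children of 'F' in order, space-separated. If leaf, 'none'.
Answer: none

Derivation:
Node F's children (from adjacency): (leaf)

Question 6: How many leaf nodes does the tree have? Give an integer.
Leaves (nodes with no children): C, E, F, H, J, K

Answer: 6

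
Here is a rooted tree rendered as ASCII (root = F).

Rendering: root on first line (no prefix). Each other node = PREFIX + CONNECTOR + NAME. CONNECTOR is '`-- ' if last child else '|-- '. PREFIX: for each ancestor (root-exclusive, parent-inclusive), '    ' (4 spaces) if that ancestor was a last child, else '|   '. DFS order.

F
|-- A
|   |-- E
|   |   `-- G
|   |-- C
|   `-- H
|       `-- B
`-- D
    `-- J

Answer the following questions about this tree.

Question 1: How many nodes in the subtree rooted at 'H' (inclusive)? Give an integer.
Subtree rooted at H contains: B, H
Count = 2

Answer: 2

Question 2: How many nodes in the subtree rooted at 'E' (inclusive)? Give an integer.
Subtree rooted at E contains: E, G
Count = 2

Answer: 2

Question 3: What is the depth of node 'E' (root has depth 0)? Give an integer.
Answer: 2

Derivation:
Path from root to E: F -> A -> E
Depth = number of edges = 2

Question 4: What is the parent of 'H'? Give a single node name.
Scan adjacency: H appears as child of A

Answer: A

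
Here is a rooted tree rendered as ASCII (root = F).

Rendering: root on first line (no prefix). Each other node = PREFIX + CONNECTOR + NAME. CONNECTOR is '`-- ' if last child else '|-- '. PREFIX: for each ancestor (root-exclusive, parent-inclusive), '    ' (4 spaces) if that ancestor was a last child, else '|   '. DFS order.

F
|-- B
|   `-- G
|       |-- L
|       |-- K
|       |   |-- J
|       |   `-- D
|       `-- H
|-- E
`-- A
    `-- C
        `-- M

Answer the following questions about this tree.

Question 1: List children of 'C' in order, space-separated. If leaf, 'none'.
Answer: M

Derivation:
Node C's children (from adjacency): M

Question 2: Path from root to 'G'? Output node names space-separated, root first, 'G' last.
Walk down from root: F -> B -> G

Answer: F B G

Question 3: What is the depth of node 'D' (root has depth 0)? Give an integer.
Path from root to D: F -> B -> G -> K -> D
Depth = number of edges = 4

Answer: 4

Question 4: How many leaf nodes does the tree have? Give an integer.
Answer: 6

Derivation:
Leaves (nodes with no children): D, E, H, J, L, M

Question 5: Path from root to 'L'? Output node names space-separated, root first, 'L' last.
Walk down from root: F -> B -> G -> L

Answer: F B G L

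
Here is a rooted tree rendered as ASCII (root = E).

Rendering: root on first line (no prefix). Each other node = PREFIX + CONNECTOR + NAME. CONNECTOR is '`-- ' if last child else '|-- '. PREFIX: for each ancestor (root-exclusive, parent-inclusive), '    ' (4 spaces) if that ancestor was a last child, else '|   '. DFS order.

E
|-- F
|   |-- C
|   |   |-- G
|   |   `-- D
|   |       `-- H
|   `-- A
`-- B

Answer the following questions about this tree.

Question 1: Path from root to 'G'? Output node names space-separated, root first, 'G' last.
Walk down from root: E -> F -> C -> G

Answer: E F C G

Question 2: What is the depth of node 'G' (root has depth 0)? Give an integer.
Answer: 3

Derivation:
Path from root to G: E -> F -> C -> G
Depth = number of edges = 3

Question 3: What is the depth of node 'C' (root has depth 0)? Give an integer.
Path from root to C: E -> F -> C
Depth = number of edges = 2

Answer: 2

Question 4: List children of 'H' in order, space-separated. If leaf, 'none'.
Answer: none

Derivation:
Node H's children (from adjacency): (leaf)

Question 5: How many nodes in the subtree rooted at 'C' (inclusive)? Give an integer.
Subtree rooted at C contains: C, D, G, H
Count = 4

Answer: 4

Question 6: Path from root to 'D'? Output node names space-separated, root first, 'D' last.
Answer: E F C D

Derivation:
Walk down from root: E -> F -> C -> D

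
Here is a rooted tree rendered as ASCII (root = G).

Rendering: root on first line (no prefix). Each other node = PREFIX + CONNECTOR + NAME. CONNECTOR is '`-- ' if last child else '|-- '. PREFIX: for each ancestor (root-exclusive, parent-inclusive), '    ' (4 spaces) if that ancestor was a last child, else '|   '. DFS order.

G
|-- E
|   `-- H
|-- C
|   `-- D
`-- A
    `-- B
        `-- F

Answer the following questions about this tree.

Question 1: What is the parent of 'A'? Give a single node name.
Scan adjacency: A appears as child of G

Answer: G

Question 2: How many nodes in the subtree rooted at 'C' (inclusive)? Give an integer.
Answer: 2

Derivation:
Subtree rooted at C contains: C, D
Count = 2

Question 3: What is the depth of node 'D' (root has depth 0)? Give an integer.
Answer: 2

Derivation:
Path from root to D: G -> C -> D
Depth = number of edges = 2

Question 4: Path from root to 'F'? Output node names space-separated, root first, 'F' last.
Walk down from root: G -> A -> B -> F

Answer: G A B F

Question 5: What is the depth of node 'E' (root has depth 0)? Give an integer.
Path from root to E: G -> E
Depth = number of edges = 1

Answer: 1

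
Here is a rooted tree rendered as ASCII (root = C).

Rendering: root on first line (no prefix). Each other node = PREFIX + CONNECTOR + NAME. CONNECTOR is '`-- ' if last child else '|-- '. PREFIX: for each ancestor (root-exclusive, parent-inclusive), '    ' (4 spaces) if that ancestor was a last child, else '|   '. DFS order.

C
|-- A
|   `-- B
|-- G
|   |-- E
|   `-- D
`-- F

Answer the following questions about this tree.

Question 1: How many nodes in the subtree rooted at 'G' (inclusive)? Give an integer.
Answer: 3

Derivation:
Subtree rooted at G contains: D, E, G
Count = 3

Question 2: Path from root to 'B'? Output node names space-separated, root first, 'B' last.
Answer: C A B

Derivation:
Walk down from root: C -> A -> B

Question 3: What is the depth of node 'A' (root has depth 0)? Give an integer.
Answer: 1

Derivation:
Path from root to A: C -> A
Depth = number of edges = 1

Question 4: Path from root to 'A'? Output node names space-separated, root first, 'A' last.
Answer: C A

Derivation:
Walk down from root: C -> A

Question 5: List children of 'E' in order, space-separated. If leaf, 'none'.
Node E's children (from adjacency): (leaf)

Answer: none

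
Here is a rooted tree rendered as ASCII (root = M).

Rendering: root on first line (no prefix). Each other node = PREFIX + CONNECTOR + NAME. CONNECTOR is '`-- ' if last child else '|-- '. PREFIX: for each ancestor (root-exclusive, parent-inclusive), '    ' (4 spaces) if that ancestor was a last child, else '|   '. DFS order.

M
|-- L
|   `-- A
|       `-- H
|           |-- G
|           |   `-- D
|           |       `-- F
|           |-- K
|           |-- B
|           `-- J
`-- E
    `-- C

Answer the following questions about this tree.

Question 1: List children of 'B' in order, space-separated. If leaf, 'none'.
Node B's children (from adjacency): (leaf)

Answer: none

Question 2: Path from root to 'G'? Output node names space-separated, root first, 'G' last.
Walk down from root: M -> L -> A -> H -> G

Answer: M L A H G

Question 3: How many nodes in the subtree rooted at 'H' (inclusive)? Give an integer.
Subtree rooted at H contains: B, D, F, G, H, J, K
Count = 7

Answer: 7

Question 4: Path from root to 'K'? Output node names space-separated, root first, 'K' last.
Answer: M L A H K

Derivation:
Walk down from root: M -> L -> A -> H -> K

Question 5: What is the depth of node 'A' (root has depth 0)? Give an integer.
Answer: 2

Derivation:
Path from root to A: M -> L -> A
Depth = number of edges = 2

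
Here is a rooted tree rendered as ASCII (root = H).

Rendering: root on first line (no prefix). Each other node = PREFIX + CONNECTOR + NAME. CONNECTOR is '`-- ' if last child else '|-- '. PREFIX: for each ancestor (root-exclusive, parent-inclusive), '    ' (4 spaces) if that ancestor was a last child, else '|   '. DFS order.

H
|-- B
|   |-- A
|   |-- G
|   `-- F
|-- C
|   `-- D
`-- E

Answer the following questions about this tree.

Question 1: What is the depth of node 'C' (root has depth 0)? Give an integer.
Path from root to C: H -> C
Depth = number of edges = 1

Answer: 1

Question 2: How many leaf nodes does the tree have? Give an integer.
Leaves (nodes with no children): A, D, E, F, G

Answer: 5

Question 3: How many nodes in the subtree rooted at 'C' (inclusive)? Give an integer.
Answer: 2

Derivation:
Subtree rooted at C contains: C, D
Count = 2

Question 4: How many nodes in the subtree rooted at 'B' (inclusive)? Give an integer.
Subtree rooted at B contains: A, B, F, G
Count = 4

Answer: 4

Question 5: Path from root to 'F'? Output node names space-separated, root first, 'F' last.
Walk down from root: H -> B -> F

Answer: H B F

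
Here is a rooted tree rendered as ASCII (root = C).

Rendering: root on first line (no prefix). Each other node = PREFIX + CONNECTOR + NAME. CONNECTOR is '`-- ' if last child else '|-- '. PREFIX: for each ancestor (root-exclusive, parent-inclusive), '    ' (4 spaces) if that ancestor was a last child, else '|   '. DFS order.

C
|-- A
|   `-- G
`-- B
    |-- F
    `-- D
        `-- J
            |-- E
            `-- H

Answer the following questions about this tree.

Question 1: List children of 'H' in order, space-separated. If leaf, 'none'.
Answer: none

Derivation:
Node H's children (from adjacency): (leaf)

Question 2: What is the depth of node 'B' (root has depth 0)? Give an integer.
Path from root to B: C -> B
Depth = number of edges = 1

Answer: 1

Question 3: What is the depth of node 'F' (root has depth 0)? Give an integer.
Answer: 2

Derivation:
Path from root to F: C -> B -> F
Depth = number of edges = 2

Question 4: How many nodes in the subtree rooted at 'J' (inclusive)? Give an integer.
Answer: 3

Derivation:
Subtree rooted at J contains: E, H, J
Count = 3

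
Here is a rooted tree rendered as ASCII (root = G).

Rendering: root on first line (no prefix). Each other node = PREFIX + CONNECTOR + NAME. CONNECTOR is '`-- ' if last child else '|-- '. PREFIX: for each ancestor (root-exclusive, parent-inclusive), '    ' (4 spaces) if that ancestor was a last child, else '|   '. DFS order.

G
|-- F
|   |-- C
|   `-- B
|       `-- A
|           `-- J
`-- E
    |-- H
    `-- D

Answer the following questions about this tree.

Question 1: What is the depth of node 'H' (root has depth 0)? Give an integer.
Answer: 2

Derivation:
Path from root to H: G -> E -> H
Depth = number of edges = 2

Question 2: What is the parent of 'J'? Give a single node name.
Scan adjacency: J appears as child of A

Answer: A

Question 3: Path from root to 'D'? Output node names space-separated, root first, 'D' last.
Answer: G E D

Derivation:
Walk down from root: G -> E -> D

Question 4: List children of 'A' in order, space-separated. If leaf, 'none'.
Node A's children (from adjacency): J

Answer: J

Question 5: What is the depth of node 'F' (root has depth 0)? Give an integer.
Answer: 1

Derivation:
Path from root to F: G -> F
Depth = number of edges = 1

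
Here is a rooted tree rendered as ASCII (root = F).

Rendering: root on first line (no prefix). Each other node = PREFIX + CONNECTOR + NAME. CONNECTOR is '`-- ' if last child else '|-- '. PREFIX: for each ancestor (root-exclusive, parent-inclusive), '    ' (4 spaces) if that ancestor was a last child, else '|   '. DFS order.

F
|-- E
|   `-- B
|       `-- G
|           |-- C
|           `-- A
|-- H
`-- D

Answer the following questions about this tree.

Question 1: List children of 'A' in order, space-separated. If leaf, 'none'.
Answer: none

Derivation:
Node A's children (from adjacency): (leaf)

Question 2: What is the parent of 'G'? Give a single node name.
Scan adjacency: G appears as child of B

Answer: B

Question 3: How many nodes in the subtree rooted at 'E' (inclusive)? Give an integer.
Answer: 5

Derivation:
Subtree rooted at E contains: A, B, C, E, G
Count = 5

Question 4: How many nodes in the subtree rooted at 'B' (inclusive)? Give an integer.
Answer: 4

Derivation:
Subtree rooted at B contains: A, B, C, G
Count = 4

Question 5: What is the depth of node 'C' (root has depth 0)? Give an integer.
Path from root to C: F -> E -> B -> G -> C
Depth = number of edges = 4

Answer: 4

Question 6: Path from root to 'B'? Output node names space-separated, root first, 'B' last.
Walk down from root: F -> E -> B

Answer: F E B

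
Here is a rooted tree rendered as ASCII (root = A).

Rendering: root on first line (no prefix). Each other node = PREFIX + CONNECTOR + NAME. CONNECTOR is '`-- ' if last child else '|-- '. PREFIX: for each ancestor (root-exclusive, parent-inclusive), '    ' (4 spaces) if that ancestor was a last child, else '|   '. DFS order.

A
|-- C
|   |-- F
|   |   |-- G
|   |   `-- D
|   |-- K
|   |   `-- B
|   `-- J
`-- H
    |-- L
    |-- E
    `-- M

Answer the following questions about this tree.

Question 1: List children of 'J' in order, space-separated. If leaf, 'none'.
Node J's children (from adjacency): (leaf)

Answer: none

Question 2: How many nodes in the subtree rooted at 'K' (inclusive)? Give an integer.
Answer: 2

Derivation:
Subtree rooted at K contains: B, K
Count = 2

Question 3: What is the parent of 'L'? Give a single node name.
Scan adjacency: L appears as child of H

Answer: H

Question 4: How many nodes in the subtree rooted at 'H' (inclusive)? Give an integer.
Answer: 4

Derivation:
Subtree rooted at H contains: E, H, L, M
Count = 4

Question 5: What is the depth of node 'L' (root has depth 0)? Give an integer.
Path from root to L: A -> H -> L
Depth = number of edges = 2

Answer: 2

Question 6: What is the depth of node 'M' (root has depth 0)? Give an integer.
Answer: 2

Derivation:
Path from root to M: A -> H -> M
Depth = number of edges = 2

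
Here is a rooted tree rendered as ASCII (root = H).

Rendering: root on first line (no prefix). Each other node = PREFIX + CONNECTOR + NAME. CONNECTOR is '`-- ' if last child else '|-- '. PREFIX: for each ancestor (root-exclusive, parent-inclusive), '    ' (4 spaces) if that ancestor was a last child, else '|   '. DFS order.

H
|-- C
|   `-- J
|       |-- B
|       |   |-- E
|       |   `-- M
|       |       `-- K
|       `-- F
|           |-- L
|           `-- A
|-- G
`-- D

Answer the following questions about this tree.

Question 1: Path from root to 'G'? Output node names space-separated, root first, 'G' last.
Walk down from root: H -> G

Answer: H G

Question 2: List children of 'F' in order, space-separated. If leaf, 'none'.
Answer: L A

Derivation:
Node F's children (from adjacency): L, A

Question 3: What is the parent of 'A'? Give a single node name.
Answer: F

Derivation:
Scan adjacency: A appears as child of F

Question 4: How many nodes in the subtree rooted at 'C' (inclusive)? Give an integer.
Subtree rooted at C contains: A, B, C, E, F, J, K, L, M
Count = 9

Answer: 9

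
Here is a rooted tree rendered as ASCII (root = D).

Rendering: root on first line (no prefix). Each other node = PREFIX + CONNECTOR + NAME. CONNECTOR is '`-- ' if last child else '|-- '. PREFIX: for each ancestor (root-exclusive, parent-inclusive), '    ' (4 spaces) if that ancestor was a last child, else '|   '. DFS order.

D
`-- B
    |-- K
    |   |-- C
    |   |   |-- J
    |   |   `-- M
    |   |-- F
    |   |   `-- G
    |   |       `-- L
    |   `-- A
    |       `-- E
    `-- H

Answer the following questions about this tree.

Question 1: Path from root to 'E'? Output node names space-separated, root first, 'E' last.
Answer: D B K A E

Derivation:
Walk down from root: D -> B -> K -> A -> E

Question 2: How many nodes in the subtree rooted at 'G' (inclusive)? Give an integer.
Subtree rooted at G contains: G, L
Count = 2

Answer: 2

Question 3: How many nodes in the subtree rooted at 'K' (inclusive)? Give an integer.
Answer: 9

Derivation:
Subtree rooted at K contains: A, C, E, F, G, J, K, L, M
Count = 9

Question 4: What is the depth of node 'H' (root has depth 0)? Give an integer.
Answer: 2

Derivation:
Path from root to H: D -> B -> H
Depth = number of edges = 2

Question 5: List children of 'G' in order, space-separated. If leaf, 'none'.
Node G's children (from adjacency): L

Answer: L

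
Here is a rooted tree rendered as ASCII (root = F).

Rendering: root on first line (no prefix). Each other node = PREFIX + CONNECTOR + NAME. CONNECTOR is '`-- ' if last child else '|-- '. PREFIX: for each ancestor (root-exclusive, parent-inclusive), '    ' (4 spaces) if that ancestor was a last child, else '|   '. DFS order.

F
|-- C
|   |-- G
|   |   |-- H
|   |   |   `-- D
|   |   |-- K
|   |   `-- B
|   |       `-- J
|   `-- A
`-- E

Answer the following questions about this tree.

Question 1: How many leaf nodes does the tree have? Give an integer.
Leaves (nodes with no children): A, D, E, J, K

Answer: 5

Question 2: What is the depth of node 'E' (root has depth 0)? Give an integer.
Answer: 1

Derivation:
Path from root to E: F -> E
Depth = number of edges = 1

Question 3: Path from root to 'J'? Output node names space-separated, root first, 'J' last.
Walk down from root: F -> C -> G -> B -> J

Answer: F C G B J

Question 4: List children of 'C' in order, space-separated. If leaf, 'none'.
Node C's children (from adjacency): G, A

Answer: G A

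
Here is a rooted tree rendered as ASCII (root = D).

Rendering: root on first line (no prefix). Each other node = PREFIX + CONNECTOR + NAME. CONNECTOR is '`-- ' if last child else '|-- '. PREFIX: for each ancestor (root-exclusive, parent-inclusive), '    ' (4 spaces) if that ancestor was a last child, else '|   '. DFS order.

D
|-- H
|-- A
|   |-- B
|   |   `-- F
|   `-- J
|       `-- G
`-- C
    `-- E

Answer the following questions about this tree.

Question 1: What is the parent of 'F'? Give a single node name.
Scan adjacency: F appears as child of B

Answer: B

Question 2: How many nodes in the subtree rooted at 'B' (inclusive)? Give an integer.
Subtree rooted at B contains: B, F
Count = 2

Answer: 2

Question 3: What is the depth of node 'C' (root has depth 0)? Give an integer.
Path from root to C: D -> C
Depth = number of edges = 1

Answer: 1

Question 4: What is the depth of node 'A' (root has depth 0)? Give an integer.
Answer: 1

Derivation:
Path from root to A: D -> A
Depth = number of edges = 1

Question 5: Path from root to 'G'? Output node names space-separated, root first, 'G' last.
Answer: D A J G

Derivation:
Walk down from root: D -> A -> J -> G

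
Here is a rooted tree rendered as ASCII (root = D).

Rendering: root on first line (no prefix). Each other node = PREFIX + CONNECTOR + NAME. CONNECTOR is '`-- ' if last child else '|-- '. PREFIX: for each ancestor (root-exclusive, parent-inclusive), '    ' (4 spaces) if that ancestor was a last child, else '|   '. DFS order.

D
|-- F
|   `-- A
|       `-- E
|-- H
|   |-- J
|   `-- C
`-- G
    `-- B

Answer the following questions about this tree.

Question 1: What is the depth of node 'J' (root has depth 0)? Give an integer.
Path from root to J: D -> H -> J
Depth = number of edges = 2

Answer: 2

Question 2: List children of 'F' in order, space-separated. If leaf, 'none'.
Node F's children (from adjacency): A

Answer: A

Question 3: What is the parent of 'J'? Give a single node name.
Scan adjacency: J appears as child of H

Answer: H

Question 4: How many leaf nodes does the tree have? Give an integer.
Answer: 4

Derivation:
Leaves (nodes with no children): B, C, E, J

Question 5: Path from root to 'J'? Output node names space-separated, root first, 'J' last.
Walk down from root: D -> H -> J

Answer: D H J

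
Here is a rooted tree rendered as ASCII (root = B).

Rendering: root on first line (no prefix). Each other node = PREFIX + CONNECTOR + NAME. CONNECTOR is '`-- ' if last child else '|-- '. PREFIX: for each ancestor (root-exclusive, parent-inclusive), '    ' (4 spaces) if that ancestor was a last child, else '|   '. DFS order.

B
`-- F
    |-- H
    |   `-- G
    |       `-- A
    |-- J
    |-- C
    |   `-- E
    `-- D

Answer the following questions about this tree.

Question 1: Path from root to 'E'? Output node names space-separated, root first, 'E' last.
Answer: B F C E

Derivation:
Walk down from root: B -> F -> C -> E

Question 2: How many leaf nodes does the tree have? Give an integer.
Answer: 4

Derivation:
Leaves (nodes with no children): A, D, E, J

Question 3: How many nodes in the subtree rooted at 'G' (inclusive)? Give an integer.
Subtree rooted at G contains: A, G
Count = 2

Answer: 2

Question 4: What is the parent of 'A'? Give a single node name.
Answer: G

Derivation:
Scan adjacency: A appears as child of G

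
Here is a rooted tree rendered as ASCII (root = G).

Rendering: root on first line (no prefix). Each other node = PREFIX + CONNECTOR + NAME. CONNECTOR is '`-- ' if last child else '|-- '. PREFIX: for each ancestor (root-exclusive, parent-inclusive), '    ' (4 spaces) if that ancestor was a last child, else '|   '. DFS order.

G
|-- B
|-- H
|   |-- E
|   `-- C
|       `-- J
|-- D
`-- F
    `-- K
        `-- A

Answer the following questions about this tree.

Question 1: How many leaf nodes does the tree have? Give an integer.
Answer: 5

Derivation:
Leaves (nodes with no children): A, B, D, E, J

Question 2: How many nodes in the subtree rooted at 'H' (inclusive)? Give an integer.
Subtree rooted at H contains: C, E, H, J
Count = 4

Answer: 4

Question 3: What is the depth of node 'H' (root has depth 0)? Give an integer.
Path from root to H: G -> H
Depth = number of edges = 1

Answer: 1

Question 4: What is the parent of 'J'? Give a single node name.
Scan adjacency: J appears as child of C

Answer: C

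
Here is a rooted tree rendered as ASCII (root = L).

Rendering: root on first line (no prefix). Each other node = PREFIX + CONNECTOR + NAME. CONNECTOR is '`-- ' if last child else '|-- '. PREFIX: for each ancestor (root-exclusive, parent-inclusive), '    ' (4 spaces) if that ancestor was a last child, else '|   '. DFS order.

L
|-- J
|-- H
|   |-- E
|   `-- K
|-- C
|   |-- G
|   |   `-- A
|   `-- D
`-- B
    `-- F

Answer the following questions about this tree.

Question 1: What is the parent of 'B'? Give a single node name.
Scan adjacency: B appears as child of L

Answer: L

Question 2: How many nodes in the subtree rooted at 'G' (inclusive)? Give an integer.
Answer: 2

Derivation:
Subtree rooted at G contains: A, G
Count = 2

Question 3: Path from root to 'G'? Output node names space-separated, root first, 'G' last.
Walk down from root: L -> C -> G

Answer: L C G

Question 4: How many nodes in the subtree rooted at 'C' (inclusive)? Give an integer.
Answer: 4

Derivation:
Subtree rooted at C contains: A, C, D, G
Count = 4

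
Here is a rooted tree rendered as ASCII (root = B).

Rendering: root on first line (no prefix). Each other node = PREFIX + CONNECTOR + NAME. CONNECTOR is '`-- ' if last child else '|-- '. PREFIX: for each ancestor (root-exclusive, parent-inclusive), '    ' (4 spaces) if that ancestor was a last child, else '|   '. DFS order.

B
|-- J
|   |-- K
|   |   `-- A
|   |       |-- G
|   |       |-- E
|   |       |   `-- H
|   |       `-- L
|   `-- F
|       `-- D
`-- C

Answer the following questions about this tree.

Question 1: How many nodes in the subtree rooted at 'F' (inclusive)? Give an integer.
Subtree rooted at F contains: D, F
Count = 2

Answer: 2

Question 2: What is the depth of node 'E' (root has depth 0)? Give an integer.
Answer: 4

Derivation:
Path from root to E: B -> J -> K -> A -> E
Depth = number of edges = 4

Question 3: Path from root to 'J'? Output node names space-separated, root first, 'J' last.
Walk down from root: B -> J

Answer: B J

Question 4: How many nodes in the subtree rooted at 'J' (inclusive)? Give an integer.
Subtree rooted at J contains: A, D, E, F, G, H, J, K, L
Count = 9

Answer: 9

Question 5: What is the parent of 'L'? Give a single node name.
Answer: A

Derivation:
Scan adjacency: L appears as child of A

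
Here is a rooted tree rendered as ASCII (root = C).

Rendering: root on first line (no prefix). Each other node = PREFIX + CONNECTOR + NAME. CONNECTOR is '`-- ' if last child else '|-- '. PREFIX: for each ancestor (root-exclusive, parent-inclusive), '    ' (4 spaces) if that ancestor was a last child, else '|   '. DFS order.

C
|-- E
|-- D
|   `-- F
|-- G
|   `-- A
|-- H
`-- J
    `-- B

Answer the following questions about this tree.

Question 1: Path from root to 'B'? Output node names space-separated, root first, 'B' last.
Answer: C J B

Derivation:
Walk down from root: C -> J -> B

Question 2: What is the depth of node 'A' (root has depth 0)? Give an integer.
Answer: 2

Derivation:
Path from root to A: C -> G -> A
Depth = number of edges = 2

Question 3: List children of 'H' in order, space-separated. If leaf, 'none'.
Node H's children (from adjacency): (leaf)

Answer: none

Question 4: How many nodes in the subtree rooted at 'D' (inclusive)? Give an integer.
Answer: 2

Derivation:
Subtree rooted at D contains: D, F
Count = 2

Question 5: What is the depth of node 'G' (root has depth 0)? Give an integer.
Answer: 1

Derivation:
Path from root to G: C -> G
Depth = number of edges = 1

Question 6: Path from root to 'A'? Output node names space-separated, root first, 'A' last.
Answer: C G A

Derivation:
Walk down from root: C -> G -> A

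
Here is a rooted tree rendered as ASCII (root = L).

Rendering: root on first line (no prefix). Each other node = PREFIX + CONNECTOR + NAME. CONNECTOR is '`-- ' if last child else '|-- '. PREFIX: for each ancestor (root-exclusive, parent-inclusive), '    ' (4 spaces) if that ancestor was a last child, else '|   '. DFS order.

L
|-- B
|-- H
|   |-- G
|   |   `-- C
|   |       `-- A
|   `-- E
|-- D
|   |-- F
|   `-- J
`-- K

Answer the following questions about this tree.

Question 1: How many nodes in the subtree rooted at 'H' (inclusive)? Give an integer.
Subtree rooted at H contains: A, C, E, G, H
Count = 5

Answer: 5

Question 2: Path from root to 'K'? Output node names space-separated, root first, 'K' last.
Walk down from root: L -> K

Answer: L K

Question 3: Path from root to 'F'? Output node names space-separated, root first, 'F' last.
Walk down from root: L -> D -> F

Answer: L D F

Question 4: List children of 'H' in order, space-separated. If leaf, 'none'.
Answer: G E

Derivation:
Node H's children (from adjacency): G, E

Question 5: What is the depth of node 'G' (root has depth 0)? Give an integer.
Path from root to G: L -> H -> G
Depth = number of edges = 2

Answer: 2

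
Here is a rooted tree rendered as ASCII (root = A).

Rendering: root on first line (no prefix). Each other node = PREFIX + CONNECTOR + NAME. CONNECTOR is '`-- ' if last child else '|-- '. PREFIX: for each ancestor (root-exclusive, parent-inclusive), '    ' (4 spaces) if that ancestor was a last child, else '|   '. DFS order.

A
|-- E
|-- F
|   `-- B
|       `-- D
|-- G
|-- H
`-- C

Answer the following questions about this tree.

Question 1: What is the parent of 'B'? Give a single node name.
Answer: F

Derivation:
Scan adjacency: B appears as child of F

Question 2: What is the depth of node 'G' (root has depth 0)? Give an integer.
Answer: 1

Derivation:
Path from root to G: A -> G
Depth = number of edges = 1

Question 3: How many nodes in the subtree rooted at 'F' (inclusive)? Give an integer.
Subtree rooted at F contains: B, D, F
Count = 3

Answer: 3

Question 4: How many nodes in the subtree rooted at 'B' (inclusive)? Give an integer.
Answer: 2

Derivation:
Subtree rooted at B contains: B, D
Count = 2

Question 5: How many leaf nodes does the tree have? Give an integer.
Leaves (nodes with no children): C, D, E, G, H

Answer: 5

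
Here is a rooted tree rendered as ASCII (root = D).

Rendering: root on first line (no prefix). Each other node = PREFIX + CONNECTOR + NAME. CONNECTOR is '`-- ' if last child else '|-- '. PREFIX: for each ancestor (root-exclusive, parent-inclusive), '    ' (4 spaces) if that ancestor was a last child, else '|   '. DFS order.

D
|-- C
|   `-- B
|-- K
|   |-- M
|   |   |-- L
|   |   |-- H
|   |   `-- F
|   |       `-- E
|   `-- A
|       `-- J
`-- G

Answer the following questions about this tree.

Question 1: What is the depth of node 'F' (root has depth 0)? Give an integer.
Answer: 3

Derivation:
Path from root to F: D -> K -> M -> F
Depth = number of edges = 3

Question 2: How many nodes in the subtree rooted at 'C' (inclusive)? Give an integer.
Answer: 2

Derivation:
Subtree rooted at C contains: B, C
Count = 2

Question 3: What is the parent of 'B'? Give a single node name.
Scan adjacency: B appears as child of C

Answer: C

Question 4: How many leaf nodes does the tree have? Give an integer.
Leaves (nodes with no children): B, E, G, H, J, L

Answer: 6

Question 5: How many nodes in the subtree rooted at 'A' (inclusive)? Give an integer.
Answer: 2

Derivation:
Subtree rooted at A contains: A, J
Count = 2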